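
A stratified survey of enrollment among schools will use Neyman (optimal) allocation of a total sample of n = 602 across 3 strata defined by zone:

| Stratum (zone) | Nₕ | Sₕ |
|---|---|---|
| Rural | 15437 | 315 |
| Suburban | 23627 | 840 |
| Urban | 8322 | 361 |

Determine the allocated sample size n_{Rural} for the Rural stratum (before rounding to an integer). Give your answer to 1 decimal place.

Neyman allocation: nₕ = n·NₕSₕ / Σⱼ NⱼSⱼ.
Σ NⱼSⱼ = 15437·315 + 23627·840 + 8322·361 = 2.7713577 × 10^7.
n_{Rural} = 602·15437·315 / (2.7713577 × 10^7) = 105.6.

105.6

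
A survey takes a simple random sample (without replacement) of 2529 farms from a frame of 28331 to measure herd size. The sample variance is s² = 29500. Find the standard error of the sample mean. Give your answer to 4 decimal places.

3.2594

Under SRS without replacement, Var(ȳ) = (1 − f)·s²/n with f = n/N = 2529/28331 = 0.08926617.
Var(ȳ) = (1 − 0.08926617)·29500/2529 = 0.91073383·11.66469 = 10.623427.
SE(ȳ) = √(10.623427) = 3.2594.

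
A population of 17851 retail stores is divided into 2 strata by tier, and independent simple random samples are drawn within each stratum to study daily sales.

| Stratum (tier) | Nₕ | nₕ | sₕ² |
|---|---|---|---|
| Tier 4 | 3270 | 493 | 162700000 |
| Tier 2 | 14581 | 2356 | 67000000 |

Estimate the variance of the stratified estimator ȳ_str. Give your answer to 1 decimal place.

25312.4

Var(ȳ_str) = Σₕ Wₕ²(1 − fₕ)sₕ²/nₕ with Wₕ = Nₕ/N, N = 17851.
Tier 4: Wₕ = 0.18318301; term = 0.18318301²·(1 − 0.15076453)·162700000/493 = 9404.5748.
Tier 2: Wₕ = 0.81681699; term = 0.81681699²·(1 − 0.16158014)·67000000/2356 = 15907.817.
Sum = 25312.392.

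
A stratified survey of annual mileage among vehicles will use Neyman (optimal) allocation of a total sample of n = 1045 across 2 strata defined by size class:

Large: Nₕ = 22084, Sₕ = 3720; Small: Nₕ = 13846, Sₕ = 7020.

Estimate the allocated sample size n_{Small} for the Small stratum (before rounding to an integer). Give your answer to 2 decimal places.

Neyman allocation: nₕ = n·NₕSₕ / Σⱼ NⱼSⱼ.
Σ NⱼSⱼ = 22084·3720 + 13846·7020 = 1.793514 × 10^8.
n_{Small} = 1045·13846·7020 / (1.793514 × 10^8) = 566.33.

566.33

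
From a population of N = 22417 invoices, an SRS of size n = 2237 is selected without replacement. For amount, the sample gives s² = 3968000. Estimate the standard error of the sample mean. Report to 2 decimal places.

Under SRS without replacement, Var(ȳ) = (1 − f)·s²/n with f = n/N = 2237/22417 = 0.09979034.
Var(ȳ) = (1 − 0.09979034)·3968000/2237 = 0.90020966·1773.8042 = 1596.7957.
SE(ȳ) = √(1596.7957) = 39.96.

39.96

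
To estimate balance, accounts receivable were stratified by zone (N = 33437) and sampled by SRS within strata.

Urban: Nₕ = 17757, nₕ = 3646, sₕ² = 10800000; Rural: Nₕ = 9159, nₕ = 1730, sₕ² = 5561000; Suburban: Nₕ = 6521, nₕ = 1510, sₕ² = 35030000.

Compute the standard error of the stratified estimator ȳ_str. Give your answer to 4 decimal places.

Var(ȳ_str) = Σₕ Wₕ²(1 − fₕ)sₕ²/nₕ with Wₕ = Nₕ/N, N = 33437.
Urban: Wₕ = 0.53105841; term = 0.53105841²·(1 − 0.20532748)·10800000/3646 = 663.86514.
Rural: Wₕ = 0.27391811; term = 0.27391811²·(1 − 0.18888525)·5561000/1730 = 195.62781.
Suburban: Wₕ = 0.19502348; term = 0.19502348²·(1 − 0.23155958)·35030000/1510 = 678.0273.
Sum = 1537.5203.
SE = √(1537.5203) = 39.2112.

39.2112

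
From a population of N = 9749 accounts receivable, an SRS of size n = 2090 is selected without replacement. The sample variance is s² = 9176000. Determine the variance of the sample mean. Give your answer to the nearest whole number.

3449

Under SRS without replacement, Var(ȳ) = (1 − f)·s²/n with f = n/N = 2090/9749 = 0.21438096.
Var(ȳ) = (1 − 0.21438096)·9176000/2090 = 0.78561904·4390.4306 = 3449.2059.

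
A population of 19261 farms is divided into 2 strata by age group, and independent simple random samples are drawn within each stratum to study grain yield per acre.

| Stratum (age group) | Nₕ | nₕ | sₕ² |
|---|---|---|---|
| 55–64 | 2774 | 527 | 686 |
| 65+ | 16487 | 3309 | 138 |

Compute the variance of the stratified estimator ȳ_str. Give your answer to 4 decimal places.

0.0463

Var(ȳ_str) = Σₕ Wₕ²(1 − fₕ)sₕ²/nₕ with Wₕ = Nₕ/N, N = 19261.
55–64: Wₕ = 0.14402160; term = 0.14402160²·(1 − 0.18997837)·686/527 = 0.021870835.
65+: Wₕ = 0.85597840; term = 0.85597840²·(1 − 0.20070358)·138/3309 = 0.024423944.
Sum = 0.046294779.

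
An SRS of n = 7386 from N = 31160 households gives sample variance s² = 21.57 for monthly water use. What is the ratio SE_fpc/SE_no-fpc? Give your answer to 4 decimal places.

0.8735

f = n/N = 7386/31160 = 0.23703466.
SE_no-fpc = √(s²/n) = 0.054040632; SE_fpc = √((1−f)s²/n) = 0.04720335.
Ratio = √(1−f) = 0.87347887.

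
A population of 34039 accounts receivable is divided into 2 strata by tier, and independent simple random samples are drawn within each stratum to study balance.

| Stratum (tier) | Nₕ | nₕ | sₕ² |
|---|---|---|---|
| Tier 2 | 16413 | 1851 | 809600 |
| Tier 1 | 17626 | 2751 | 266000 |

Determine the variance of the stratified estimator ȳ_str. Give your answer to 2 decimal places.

112.10

Var(ȳ_str) = Σₕ Wₕ²(1 − fₕ)sₕ²/nₕ with Wₕ = Nₕ/N, N = 34039.
Tier 2: Wₕ = 0.48218220; term = 0.48218220²·(1 − 0.11277646)·809600/1851 = 90.223463.
Tier 1: Wₕ = 0.51781780; term = 0.51781780²·(1 − 0.15607625)·266000/2751 = 21.880044.
Sum = 112.10351.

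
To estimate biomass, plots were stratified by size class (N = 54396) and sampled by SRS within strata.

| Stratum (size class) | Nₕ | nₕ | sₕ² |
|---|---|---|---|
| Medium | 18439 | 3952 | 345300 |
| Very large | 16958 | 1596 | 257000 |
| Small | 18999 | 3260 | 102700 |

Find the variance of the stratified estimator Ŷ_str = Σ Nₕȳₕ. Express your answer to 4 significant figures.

7.471 × 10^10

Var(Ŷ_str) = Σₕ Nₕ²(1 − fₕ)sₕ²/nₕ.
Medium: 18439²·(1 − 3952/18439)·345300/3952 = 2.3339711 × 10^10.
Very large: 16958²·(1 − 1596/16958)·257000/1596 = 4.1949098 × 10^10.
Small: 18999²·(1 − 3260/18999)·102700/3260 = 9.420213 × 10^9.
Sum = 7.4709022 × 10^10.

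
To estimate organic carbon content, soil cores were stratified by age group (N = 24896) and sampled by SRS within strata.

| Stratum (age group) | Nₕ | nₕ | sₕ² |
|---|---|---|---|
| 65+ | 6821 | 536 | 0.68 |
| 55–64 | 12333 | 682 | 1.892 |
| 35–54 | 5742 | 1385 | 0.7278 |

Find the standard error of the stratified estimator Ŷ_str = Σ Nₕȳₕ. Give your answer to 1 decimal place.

682.8

Var(Ŷ_str) = Σₕ Nₕ²(1 − fₕ)sₕ²/nₕ.
65+: 6821²·(1 − 536/6821)·0.68/536 = 54387.294.
55–64: 12333²·(1 − 682/12333)·1.892/682 = 398628.82.
35–54: 5742²·(1 − 1385/5742)·0.7278/1385 = 13146.587.
Sum = 466162.7.
SE = √(466162.7) = 682.8.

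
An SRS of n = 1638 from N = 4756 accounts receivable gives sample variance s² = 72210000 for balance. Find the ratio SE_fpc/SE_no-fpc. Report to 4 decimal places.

0.8097

f = n/N = 1638/4756 = 0.34440706.
SE_no-fpc = √(s²/n) = 209.96249; SE_fpc = √((1−f)s²/n) = 170.00389.
Ratio = √(1−f) = 0.80968694.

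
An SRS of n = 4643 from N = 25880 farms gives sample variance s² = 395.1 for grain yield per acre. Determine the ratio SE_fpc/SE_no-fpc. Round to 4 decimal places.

f = n/N = 4643/25880 = 0.17940495.
SE_no-fpc = √(s²/n) = 0.29171192; SE_fpc = √((1−f)s²/n) = 0.26425221.
Ratio = √(1−f) = 0.90586702.

0.9059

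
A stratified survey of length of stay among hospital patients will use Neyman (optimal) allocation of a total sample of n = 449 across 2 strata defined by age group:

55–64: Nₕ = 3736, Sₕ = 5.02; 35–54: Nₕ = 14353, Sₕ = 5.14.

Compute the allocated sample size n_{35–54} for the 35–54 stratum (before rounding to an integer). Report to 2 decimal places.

Neyman allocation: nₕ = n·NₕSₕ / Σⱼ NⱼSⱼ.
Σ NⱼSⱼ = 3736·5.02 + 14353·5.14 = 92529.14.
n_{35–54} = 449·14353·5.14 / 92529.14 = 357.99.

357.99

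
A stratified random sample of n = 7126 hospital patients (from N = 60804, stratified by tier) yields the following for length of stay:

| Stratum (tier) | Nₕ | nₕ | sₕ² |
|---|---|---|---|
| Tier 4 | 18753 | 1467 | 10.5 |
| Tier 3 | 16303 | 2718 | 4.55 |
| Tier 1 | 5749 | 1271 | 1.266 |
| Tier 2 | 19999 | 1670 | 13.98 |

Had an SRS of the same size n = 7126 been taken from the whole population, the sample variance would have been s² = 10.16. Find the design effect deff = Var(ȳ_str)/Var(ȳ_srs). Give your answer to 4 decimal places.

1.2432

Var(ȳ_str) = Σ Wₕ²(1−fₕ)sₕ²/nₕ with Wₕ = Nₕ/60804:
  Tier 4: (18753/60804)²·(1−1467/18753)·10.5/1467 = 6.2756707 × 10^-4
  Tier 3: (16303/60804)²·(1−2718/16303)·4.55/2718 = 1.0028242 × 10^-4
  Tier 1: (5749/60804)²·(1−1271/5749)·1.266/1271 = 6.9358589 × 10^-6
  Tier 2: (19999/60804)²·(1−1670/19999)·13.98/1670 = 8.2999113 × 10^-4
  → Var(ȳ_str) = 0.0015647765.
Var(ȳ_srs) = (1 − 7126/60804)·10.16/7126 = 0.0012586705.
deff = 0.0015647765 / 0.0012586705 = 1.2432.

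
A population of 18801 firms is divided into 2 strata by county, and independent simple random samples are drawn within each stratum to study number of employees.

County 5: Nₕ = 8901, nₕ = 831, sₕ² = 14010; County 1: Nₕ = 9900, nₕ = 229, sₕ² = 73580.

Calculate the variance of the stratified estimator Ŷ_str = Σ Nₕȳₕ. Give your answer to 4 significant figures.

3.197 × 10^10

Var(Ŷ_str) = Σₕ Nₕ²(1 − fₕ)sₕ²/nₕ.
County 5: 8901²·(1 − 831/8901)·14010/831 = 1.2110148 × 10^9.
County 1: 9900²·(1 − 229/9900)·73580/229 = 3.0763155 × 10^10.
Sum = 3.197417 × 10^10.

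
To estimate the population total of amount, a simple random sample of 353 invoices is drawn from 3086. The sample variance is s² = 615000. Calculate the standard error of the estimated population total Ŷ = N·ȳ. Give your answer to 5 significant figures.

Var(Ŷ) = N²·Var(ȳ) = N²·(1 − n/N)·s²/n.
f = 353/3086 = 0.11438756; Var(ȳ) = 0.88561244·615000/353 = 1542.9225.
Var(Ŷ) = 3086² · 1542.9225 = 1.4693862 × 10^10.
SE(Ŷ) = √(1.4693862 × 10^10) = 121220.

121220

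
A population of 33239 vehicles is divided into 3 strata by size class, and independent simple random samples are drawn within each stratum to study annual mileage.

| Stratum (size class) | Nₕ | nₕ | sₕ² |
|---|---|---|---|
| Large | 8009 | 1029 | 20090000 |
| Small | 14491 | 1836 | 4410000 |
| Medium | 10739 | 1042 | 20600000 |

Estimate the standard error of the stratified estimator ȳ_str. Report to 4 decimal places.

57.0084

Var(ȳ_str) = Σₕ Wₕ²(1 − fₕ)sₕ²/nₕ with Wₕ = Nₕ/N, N = 33239.
Large: Wₕ = 0.24095189; term = 0.24095189²·(1 − 0.12848046)·20090000/1029 = 987.87587.
Small: Wₕ = 0.43596378; term = 0.43596378²·(1 − 0.12669933)·4410000/1836 = 398.68557.
Medium: Wₕ = 0.32308433; term = 0.32308433²·(1 − 0.09702952)·20600000/1042 = 1863.3946.
Sum = 3249.956.
SE = √(3249.956) = 57.0084.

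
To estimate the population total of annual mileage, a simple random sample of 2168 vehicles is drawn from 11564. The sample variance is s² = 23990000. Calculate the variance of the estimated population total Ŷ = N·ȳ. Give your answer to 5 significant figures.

1.2023 × 10^12

Var(Ŷ) = N²·Var(ȳ) = N²·(1 − n/N)·s²/n.
f = 2168/11564 = 0.18747838; Var(ȳ) = 0.81252162·23990000/2168 = 8990.9565.
Var(Ŷ) = 11564² · 8990.9565 = 1.2023255 × 10^12.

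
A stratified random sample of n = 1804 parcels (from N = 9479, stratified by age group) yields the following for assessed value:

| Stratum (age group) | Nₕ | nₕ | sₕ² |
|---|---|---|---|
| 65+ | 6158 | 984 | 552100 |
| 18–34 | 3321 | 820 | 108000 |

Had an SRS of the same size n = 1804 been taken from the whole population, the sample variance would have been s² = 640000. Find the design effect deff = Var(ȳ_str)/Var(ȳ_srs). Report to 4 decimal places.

0.7350

Var(ȳ_str) = Σ Wₕ²(1−fₕ)sₕ²/nₕ with Wₕ = Nₕ/9479:
  65+: (6158/9479)²·(1−984/6158)·552100/984 = 198.95906
  18–34: (3321/9479)²·(1−820/3321)·108000/820 = 12.174957
  → Var(ȳ_str) = 211.13402.
Var(ȳ_srs) = (1 − 1804/9479)·640000/1804 = 287.24951.
deff = 211.13402 / 287.24951 = 0.7350.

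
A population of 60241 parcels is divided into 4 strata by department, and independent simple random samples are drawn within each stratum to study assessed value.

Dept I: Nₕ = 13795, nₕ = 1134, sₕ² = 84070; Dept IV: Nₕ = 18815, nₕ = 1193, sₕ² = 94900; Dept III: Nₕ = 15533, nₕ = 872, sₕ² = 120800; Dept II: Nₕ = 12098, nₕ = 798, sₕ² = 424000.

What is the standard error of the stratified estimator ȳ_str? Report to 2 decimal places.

6.29

Var(ȳ_str) = Σₕ Wₕ²(1 − fₕ)sₕ²/nₕ with Wₕ = Nₕ/N, N = 60241.
Dept I: Wₕ = 0.22899686; term = 0.22899686²·(1 − 0.08220370)·84070/1134 = 3.56807.
Dept IV: Wₕ = 0.31232881; term = 0.31232881²·(1 − 0.06340686)·94900/1193 = 7.2677644.
Dept III: Wₕ = 0.25784765; term = 0.25784765²·(1 − 0.05613854)·120800/872 = 8.6933075.
Dept II: Wₕ = 0.20082668; term = 0.20082668²·(1 − 0.06596132)·424000/798 = 20.015694.
Sum = 39.544836.
SE = √(39.544836) = 6.29.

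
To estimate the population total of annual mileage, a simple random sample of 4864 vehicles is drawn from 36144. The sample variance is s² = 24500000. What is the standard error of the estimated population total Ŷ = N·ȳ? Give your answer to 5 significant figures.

Var(Ŷ) = N²·Var(ȳ) = N²·(1 − n/N)·s²/n.
f = 4864/36144 = 0.13457282; Var(ȳ) = 0.86542718·24500000/4864 = 4359.1624.
Var(Ŷ) = 36144² · 4359.1624 = 5.6947607 × 10^12.
SE(Ŷ) = √(5.6947607 × 10^12) = 2.3864 × 10^6.

2.3864 × 10^6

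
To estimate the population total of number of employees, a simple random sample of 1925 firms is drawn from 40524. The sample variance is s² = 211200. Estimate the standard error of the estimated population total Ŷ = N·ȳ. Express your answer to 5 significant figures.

414260

Var(Ŷ) = N²·Var(ȳ) = N²·(1 − n/N)·s²/n.
f = 1925/40524 = 0.04750271; Var(ȳ) = 0.95249729·211200/1925 = 104.50256.
Var(Ŷ) = 40524² · 104.50256 = 1.7161354 × 10^11.
SE(Ŷ) = √(1.7161354 × 10^11) = 414260.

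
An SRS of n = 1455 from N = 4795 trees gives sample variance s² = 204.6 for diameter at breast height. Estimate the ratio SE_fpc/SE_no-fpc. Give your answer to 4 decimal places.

0.8346

f = n/N = 1455/4795 = 0.30344108.
SE_no-fpc = √(s²/n) = 0.37499141; SE_fpc = √((1−f)s²/n) = 0.31296822.
Ratio = √(1−f) = 0.83460105.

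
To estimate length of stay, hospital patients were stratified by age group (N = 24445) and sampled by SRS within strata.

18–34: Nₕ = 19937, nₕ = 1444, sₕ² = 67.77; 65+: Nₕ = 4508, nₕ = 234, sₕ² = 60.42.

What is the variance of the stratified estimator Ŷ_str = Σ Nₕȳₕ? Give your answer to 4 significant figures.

Var(Ŷ_str) = Σₕ Nₕ²(1 − fₕ)sₕ²/nₕ.
18–34: 19937²·(1 − 1444/19937)·67.77/1444 = 1.730364 × 10^7.
65+: 4508²·(1 − 234/4508)·60.42/234 = 4.9748878 × 10^6.
Sum = 2.2278528 × 10^7.

2.228 × 10^7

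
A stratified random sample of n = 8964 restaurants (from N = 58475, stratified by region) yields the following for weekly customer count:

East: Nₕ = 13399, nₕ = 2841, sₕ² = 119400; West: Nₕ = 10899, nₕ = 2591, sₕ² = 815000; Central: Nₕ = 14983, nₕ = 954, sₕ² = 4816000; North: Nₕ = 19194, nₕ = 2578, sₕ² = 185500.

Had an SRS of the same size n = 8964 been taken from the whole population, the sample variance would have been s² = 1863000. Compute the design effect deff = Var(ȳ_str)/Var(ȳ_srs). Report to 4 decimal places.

Var(ȳ_str) = Σ Wₕ²(1−fₕ)sₕ²/nₕ with Wₕ = Nₕ/58475:
  East: (13399/58475)²·(1−2841/13399)·119400/2841 = 1.7387882
  West: (10899/58475)²·(1−2591/10899)·815000/2591 = 8.3297674
  Central: (14983/58475)²·(1−954/14983)·4816000/954 = 310.32955
  North: (19194/58475)²·(1−2578/19194)·185500/2578 = 6.7113906
  → Var(ȳ_str) = 327.1095.
Var(ȳ_srs) = (1 − 8964/58475)·1863000/8964 = 175.97156.
deff = 327.1095 / 175.97156 = 1.8589.

1.8589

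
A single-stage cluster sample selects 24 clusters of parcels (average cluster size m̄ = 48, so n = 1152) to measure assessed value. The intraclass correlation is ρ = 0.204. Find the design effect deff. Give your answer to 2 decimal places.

deff = 1 + (48 − 1)·0.204 = 1 + 9.588 = 10.588.

10.59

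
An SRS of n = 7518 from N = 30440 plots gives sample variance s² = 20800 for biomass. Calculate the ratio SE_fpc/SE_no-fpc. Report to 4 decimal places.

0.8678

f = n/N = 7518/30440 = 0.24697766.
SE_no-fpc = √(s²/n) = 1.663338; SE_fpc = √((1−f)s²/n) = 1.4433925.
Ratio = √(1−f) = 0.86776860.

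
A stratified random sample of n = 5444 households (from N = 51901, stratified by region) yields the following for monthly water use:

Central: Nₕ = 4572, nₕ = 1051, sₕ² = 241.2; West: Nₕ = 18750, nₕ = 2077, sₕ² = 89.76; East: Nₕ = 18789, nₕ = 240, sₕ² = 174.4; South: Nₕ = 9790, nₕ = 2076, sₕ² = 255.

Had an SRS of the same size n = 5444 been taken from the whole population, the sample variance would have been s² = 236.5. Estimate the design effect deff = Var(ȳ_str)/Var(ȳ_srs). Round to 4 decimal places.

2.6706

Var(ȳ_str) = Σ Wₕ²(1−fₕ)sₕ²/nₕ with Wₕ = Nₕ/51901:
  Central: (4572/51901)²·(1−1051/4572)·241.2/1051 = 0.0013714986
  West: (18750/51901)²·(1−2077/18750)·89.76/2077 = 0.0050154502
  East: (18789/51901)²·(1−240/18789)·174.4/240 = 0.094017339
  South: (9790/51901)²·(1−2076/9790)·255/2076 = 0.0034436873
  → Var(ȳ_str) = 0.10384798.
Var(ȳ_srs) = (1 − 5444/51901)·236.5/5444 = 0.03888557.
deff = 0.10384798 / 0.03888557 = 2.6706.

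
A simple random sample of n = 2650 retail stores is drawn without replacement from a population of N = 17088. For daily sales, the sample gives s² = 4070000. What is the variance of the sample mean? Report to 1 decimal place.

1297.7

Under SRS without replacement, Var(ȳ) = (1 − f)·s²/n with f = n/N = 2650/17088 = 0.15507959.
Var(ȳ) = (1 − 0.15507959)·4070000/2650 = 0.84492041·1535.8491 = 1297.6702.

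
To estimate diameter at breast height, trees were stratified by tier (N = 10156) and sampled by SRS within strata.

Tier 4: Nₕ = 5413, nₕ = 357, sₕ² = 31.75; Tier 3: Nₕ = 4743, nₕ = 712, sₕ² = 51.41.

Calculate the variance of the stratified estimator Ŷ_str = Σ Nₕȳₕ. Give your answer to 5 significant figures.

3.8145 × 10^6

Var(Ŷ_str) = Σₕ Nₕ²(1 − fₕ)sₕ²/nₕ.
Tier 4: 5413²·(1 − 357/5413)·31.75/357 = 2.4340002 × 10^6.
Tier 3: 4743²·(1 − 712/4743)·51.41/712 = 1.3804909 × 10^6.
Sum = 3.8144911 × 10^6.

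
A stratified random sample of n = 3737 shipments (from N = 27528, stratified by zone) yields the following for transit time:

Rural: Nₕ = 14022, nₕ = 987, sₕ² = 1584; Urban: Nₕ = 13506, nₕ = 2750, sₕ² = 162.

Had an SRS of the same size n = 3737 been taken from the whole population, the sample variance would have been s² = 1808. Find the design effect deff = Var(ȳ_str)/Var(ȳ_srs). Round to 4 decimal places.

Var(ȳ_str) = Σ Wₕ²(1−fₕ)sₕ²/nₕ with Wₕ = Nₕ/27528:
  Rural: (14022/27528)²·(1−987/14022)·1584/987 = 0.387088
  Urban: (13506/27528)²·(1−2750/13506)·162/2750 = 0.011293032
  → Var(ȳ_str) = 0.39838103.
Var(ȳ_srs) = (1 − 3737/27528)·1808/3737 = 0.41813196.
deff = 0.39838103 / 0.41813196 = 0.9528.

0.9528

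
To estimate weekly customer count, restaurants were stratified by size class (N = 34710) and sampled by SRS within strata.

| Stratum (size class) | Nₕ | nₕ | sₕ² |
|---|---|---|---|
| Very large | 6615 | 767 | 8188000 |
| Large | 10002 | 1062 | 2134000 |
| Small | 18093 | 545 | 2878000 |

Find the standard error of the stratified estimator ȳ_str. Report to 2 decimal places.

Var(ȳ_str) = Σₕ Wₕ²(1 − fₕ)sₕ²/nₕ with Wₕ = Nₕ/N, N = 34710.
Very large: Wₕ = 0.19057908; term = 0.19057908²·(1 − 0.11594860)·8188000/767 = 342.77604.
Large: Wₕ = 0.28815903; term = 0.28815903²·(1 − 0.10617876)·2134000/1062 = 149.13688.
Small: Wₕ = 0.52126188; term = 0.52126188²·(1 − 0.03012215)·2878000/545 = 1391.6284.
Sum = 1883.5413.
SE = √(1883.5413) = 43.40.

43.40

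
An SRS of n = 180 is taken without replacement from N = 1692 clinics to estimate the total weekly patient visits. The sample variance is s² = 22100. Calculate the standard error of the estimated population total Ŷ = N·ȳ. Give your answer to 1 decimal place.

17722.9

Var(Ŷ) = N²·Var(ȳ) = N²·(1 − n/N)·s²/n.
f = 180/1692 = 0.10638298; Var(ȳ) = 0.89361702·22100/180 = 109.71631.
Var(Ŷ) = 1692² · 109.71631 = 3.1410287 × 10^8.
SE(Ŷ) = √(3.1410287 × 10^8) = 17722.9.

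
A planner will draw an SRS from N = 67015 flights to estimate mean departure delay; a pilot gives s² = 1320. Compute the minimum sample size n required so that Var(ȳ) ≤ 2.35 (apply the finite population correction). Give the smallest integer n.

558

Without fpc, n₀ = s²/D = 1320/2.35 = 561.7021.
With fpc, (1 − n/N)·s²/n ≤ D requires n ≥ n₀/(1 + n₀/N) = 561.7021/(1 + 561.7021/67015) = 557.0332.
Rounding up, n = 558.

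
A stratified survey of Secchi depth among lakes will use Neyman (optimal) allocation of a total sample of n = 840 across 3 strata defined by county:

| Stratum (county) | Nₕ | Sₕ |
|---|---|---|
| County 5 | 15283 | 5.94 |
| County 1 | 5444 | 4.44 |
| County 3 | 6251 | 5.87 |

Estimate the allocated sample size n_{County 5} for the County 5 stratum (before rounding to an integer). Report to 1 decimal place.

502.9

Neyman allocation: nₕ = n·NₕSₕ / Σⱼ NⱼSⱼ.
Σ NⱼSⱼ = 15283·5.94 + 5444·4.44 + 6251·5.87 = 151645.75.
n_{County 5} = 840·15283·5.94 / 151645.75 = 502.9.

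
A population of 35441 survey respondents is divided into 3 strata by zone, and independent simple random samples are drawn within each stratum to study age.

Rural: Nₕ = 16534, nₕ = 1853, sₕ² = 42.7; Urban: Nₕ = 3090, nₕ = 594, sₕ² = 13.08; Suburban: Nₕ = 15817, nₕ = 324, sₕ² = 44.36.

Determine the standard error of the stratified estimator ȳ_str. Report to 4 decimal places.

0.1769

Var(ȳ_str) = Σₕ Wₕ²(1 − fₕ)sₕ²/nₕ with Wₕ = Nₕ/N, N = 35441.
Rural: Wₕ = 0.46652183; term = 0.46652183²·(1 − 0.11207209)·42.7/1853 = 0.0044532194.
Urban: Wₕ = 0.08718716; term = 0.08718716²·(1 − 0.19223301)·13.08/594 = 1.3521112 × 10^-4.
Suburban: Wₕ = 0.44629102; term = 0.44629102²·(1 − 0.02048429)·44.36/324 = 0.026711251.
Sum = 0.031299682.
SE = √(0.031299682) = 0.1769.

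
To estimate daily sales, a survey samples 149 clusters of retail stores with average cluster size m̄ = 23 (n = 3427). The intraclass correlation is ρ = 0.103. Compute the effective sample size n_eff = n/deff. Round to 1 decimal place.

deff = 1 + (23 − 1)·0.103 = 1 + 2.266 = 3.266.
n_eff = 3427 / 3.266 = 1049.3.

1049.3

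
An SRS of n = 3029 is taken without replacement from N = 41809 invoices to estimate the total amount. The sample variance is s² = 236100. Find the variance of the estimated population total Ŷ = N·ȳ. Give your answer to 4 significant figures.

1.264 × 10^11

Var(Ŷ) = N²·Var(ȳ) = N²·(1 − n/N)·s²/n.
f = 3029/41809 = 0.07244852; Var(ȳ) = 0.92755148·236100/3029 = 72.299408.
Var(Ŷ) = 41809² · 72.299408 = 1.2637882 × 10^11.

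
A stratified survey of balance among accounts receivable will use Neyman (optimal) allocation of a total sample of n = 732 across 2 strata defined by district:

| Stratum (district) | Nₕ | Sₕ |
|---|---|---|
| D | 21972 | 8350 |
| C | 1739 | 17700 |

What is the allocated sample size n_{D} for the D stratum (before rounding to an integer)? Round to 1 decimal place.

Neyman allocation: nₕ = n·NₕSₕ / Σⱼ NⱼSⱼ.
Σ NⱼSⱼ = 21972·8350 + 1739·17700 = 2.142465 × 10^8.
n_{D} = 732·21972·8350 / (2.142465 × 10^8) = 626.8.

626.8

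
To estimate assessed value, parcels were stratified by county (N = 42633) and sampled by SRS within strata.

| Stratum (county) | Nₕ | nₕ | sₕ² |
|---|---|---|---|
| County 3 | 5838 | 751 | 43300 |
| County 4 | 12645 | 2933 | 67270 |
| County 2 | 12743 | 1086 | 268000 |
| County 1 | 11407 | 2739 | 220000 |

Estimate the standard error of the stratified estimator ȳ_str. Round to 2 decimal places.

5.20

Var(ȳ_str) = Σₕ Wₕ²(1 − fₕ)sₕ²/nₕ with Wₕ = Nₕ/N, N = 42633.
County 3: Wₕ = 0.13693618; term = 0.13693618²·(1 − 0.12863995)·43300/751 = 0.94206745.
County 4: Wₕ = 0.29660122; term = 0.29660122²·(1 − 0.23194939)·67270/2933 = 1.5496909.
County 2: Wₕ = 0.29889991; term = 0.29889991²·(1 − 0.08522326)·268000/1086 = 20.16841.
County 1: Wₕ = 0.26756269; term = 0.26756269²·(1 − 0.24011572)·220000/2739 = 4.3694745.
Sum = 27.029643.
SE = √(27.029643) = 5.20.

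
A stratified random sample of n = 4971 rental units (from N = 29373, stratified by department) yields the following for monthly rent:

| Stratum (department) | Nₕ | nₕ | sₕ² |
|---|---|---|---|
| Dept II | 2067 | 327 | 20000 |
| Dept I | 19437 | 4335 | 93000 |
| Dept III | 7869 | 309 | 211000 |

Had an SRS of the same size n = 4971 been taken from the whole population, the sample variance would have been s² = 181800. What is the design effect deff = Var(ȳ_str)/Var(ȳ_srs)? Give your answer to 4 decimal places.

1.7983

Var(ȳ_str) = Σ Wₕ²(1−fₕ)sₕ²/nₕ with Wₕ = Nₕ/29373:
  Dept II: (2067/29373)²·(1−327/2067)·20000/327 = 0.25496194
  Dept I: (19437/29373)²·(1−4335/19437)·93000/4335 = 7.2989592
  Dept III: (7869/29373)²·(1−309/7869)·211000/309 = 47.083496
  → Var(ȳ_str) = 54.637417.
Var(ȳ_srs) = (1 − 4971/29373)·181800/4971 = 30.382761.
deff = 54.637417 / 30.382761 = 1.7983.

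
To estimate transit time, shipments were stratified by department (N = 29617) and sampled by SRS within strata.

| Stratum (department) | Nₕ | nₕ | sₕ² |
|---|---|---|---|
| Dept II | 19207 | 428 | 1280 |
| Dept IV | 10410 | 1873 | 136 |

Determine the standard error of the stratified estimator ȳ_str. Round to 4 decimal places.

Var(ȳ_str) = Σₕ Wₕ²(1 − fₕ)sₕ²/nₕ with Wₕ = Nₕ/N, N = 29617.
Dept II: Wₕ = 0.64851268; term = 0.64851268²·(1 − 0.02228354)·1280/428 = 1.2297478.
Dept IV: Wₕ = 0.35148732; term = 0.35148732²·(1 − 0.17992315)·136/1873 = 0.0073565639.
Sum = 1.2371044.
SE = √(1.2371044) = 1.1123.

1.1123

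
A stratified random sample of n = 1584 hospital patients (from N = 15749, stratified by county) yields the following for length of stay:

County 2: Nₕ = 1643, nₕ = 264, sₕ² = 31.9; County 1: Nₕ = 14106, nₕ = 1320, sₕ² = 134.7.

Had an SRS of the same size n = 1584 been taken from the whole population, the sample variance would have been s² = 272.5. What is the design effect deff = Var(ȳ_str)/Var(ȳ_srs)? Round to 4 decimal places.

Var(ȳ_str) = Σ Wₕ²(1−fₕ)sₕ²/nₕ with Wₕ = Nₕ/15749:
  County 2: (1643/15749)²·(1−264/1643)·31.9/264 = 0.0011037803
  County 1: (14106/15749)²·(1−1320/14106)·134.7/1320 = 0.074203823
  → Var(ȳ_str) = 0.075307603.
Var(ȳ_srs) = (1 − 1584/15749)·272.5/1584 = 0.15473014.
deff = 0.075307603 / 0.15473014 = 0.4867.

0.4867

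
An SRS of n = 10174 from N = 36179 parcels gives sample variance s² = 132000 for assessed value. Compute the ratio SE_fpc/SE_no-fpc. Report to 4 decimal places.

0.8478

f = n/N = 10174/36179 = 0.28121286.
SE_no-fpc = √(s²/n) = 3.6019784; SE_fpc = √((1−f)s²/n) = 3.0538046.
Ratio = √(1−f) = 0.84781315.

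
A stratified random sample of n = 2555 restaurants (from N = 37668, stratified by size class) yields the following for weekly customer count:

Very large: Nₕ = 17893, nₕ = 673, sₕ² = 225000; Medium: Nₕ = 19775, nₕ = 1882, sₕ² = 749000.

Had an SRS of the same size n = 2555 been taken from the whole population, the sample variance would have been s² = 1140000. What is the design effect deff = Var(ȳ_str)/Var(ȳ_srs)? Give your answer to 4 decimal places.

Var(ȳ_str) = Σ Wₕ²(1−fₕ)sₕ²/nₕ with Wₕ = Nₕ/37668:
  Very large: (17893/37668)²·(1−673/17893)·225000/673 = 72.600337
  Medium: (19775/37668)²·(1−1882/19775)·749000/1882 = 99.246849
  → Var(ȳ_str) = 171.84719.
Var(ȳ_srs) = (1 − 2555/37668)·1140000/2555 = 415.91954.
deff = 171.84719 / 415.91954 = 0.4132.

0.4132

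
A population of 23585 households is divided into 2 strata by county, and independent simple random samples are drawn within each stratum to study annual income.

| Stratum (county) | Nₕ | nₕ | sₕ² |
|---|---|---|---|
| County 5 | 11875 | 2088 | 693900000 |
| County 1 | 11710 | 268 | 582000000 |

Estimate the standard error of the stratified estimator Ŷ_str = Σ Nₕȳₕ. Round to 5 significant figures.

Var(Ŷ_str) = Σₕ Nₕ²(1 − fₕ)sₕ²/nₕ.
County 5: 11875²·(1 − 2088/11875)·693900000/2088 = 3.862332 × 10^13.
County 1: 11710²·(1 − 268/11710)·582000000/268 = 2.9096921 × 10^14.
Sum = 3.2959253 × 10^14.
SE = √(3.2959253 × 10^14) = 1.8155 × 10^7.

1.8155 × 10^7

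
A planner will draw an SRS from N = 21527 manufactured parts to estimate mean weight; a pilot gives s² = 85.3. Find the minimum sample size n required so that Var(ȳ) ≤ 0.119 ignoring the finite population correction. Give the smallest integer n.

Without fpc, n₀ = s²/D = 85.3/0.119 = 716.8067.
Rounding up, n = 717.

717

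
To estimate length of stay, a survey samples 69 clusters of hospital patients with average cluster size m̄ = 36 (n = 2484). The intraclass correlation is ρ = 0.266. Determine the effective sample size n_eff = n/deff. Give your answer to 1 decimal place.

240.9

deff = 1 + (36 − 1)·0.266 = 1 + 9.31 = 10.31.
n_eff = 2484 / 10.31 = 240.9.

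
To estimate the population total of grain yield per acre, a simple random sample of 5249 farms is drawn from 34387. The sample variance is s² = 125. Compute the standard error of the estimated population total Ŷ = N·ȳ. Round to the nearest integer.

4885

Var(Ŷ) = N²·Var(ȳ) = N²·(1 − n/N)·s²/n.
f = 5249/34387 = 0.15264489; Var(ȳ) = 0.84735511·125/5249 = 0.020178965.
Var(Ŷ) = 34387² · 0.020178965 = 2.3860935 × 10^7.
SE(Ŷ) = √(2.3860935 × 10^7) = 4885.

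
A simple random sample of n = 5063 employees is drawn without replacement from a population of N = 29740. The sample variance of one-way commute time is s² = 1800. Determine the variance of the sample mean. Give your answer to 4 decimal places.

0.2950

Under SRS without replacement, Var(ȳ) = (1 − f)·s²/n with f = n/N = 5063/29740 = 0.17024210.
Var(ȳ) = (1 − 0.17024210)·1800/5063 = 0.82975790·0.35552044 = 0.2949959.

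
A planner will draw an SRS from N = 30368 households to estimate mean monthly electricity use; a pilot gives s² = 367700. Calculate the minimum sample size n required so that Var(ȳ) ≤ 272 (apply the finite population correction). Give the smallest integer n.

Without fpc, n₀ = s²/D = 367700/272 = 1351.8382.
With fpc, (1 − n/N)·s²/n ≤ D requires n ≥ n₀/(1 + n₀/N) = 1351.8382/(1 + 1351.8382/30368) = 1294.2255.
Rounding up, n = 1295.

1295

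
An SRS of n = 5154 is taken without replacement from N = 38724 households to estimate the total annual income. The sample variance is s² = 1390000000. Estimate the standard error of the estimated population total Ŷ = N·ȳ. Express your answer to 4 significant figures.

1.872 × 10^7

Var(Ŷ) = N²·Var(ȳ) = N²·(1 − n/N)·s²/n.
f = 5154/38724 = 0.13309575; Var(ȳ) = 0.86690425·1390000000/5154 = 233798.39.
Var(Ŷ) = 38724² · 233798.39 = 3.5059195 × 10^14.
SE(Ŷ) = √(3.5059195 × 10^14) = 1.872 × 10^7.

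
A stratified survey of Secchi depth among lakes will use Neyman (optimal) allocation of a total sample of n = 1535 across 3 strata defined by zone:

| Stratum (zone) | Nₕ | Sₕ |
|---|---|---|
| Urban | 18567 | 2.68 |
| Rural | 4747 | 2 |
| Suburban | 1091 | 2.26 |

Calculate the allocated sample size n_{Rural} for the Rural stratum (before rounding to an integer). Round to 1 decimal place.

Neyman allocation: nₕ = n·NₕSₕ / Σⱼ NⱼSⱼ.
Σ NⱼSⱼ = 18567·2.68 + 4747·2 + 1091·2.26 = 61719.22.
n_{Rural} = 1535·4747·2 / 61719.22 = 236.1.

236.1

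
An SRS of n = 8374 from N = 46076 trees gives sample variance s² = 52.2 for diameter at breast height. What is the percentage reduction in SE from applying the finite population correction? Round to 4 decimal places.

9.5425

f = n/N = 8374/46076 = 0.18174321.
SE_no-fpc = √(s²/n) = 0.078953025; SE_fpc = √((1−f)s²/n) = 0.07141897.
Ratio = √(1−f) = 0.90457548. Reduction = 100·(1 − 0.90457548) = 9.5425%.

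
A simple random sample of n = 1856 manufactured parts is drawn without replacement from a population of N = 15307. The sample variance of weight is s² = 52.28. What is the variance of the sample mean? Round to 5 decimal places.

0.02475

Under SRS without replacement, Var(ȳ) = (1 − f)·s²/n with f = n/N = 1856/15307 = 0.12125171.
Var(ȳ) = (1 − 0.12125171)·52.28/1856 = 0.87874829·0.028168103 = 0.024752673.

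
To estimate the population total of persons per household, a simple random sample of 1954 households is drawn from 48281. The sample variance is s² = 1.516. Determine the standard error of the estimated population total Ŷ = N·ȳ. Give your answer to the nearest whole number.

1317

Var(Ŷ) = N²·Var(ȳ) = N²·(1 − n/N)·s²/n.
f = 1954/48281 = 0.04047141; Var(ȳ) = 0.95952859·1.516/1954 = 7.4444491 × 10^-4.
Var(Ŷ) = 48281² · (7.4444491 × 10^-4) = 1.735342 × 10^6.
SE(Ŷ) = √(1.735342 × 10^6) = 1317.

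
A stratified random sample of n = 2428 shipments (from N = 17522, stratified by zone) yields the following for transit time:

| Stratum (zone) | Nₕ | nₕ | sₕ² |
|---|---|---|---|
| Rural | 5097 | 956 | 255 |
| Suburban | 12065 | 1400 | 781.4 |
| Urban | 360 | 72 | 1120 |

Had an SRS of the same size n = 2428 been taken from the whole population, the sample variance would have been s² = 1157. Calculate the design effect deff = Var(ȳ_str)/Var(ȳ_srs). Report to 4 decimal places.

Var(ȳ_str) = Σ Wₕ²(1−fₕ)sₕ²/nₕ with Wₕ = Nₕ/17522:
  Rural: (5097/17522)²·(1−956/5097)·255/956 = 0.018337275
  Suburban: (12065/17522)²·(1−1400/12065)·781.4/1400 = 0.23391938
  Urban: (360/17522)²·(1−72/360)·1120/72 = 0.0052530697
  → Var(ȳ_str) = 0.25750972.
Var(ȳ_srs) = (1 − 2428/17522)·1157/2428 = 0.41049261.
deff = 0.25750972 / 0.41049261 = 0.6273.

0.6273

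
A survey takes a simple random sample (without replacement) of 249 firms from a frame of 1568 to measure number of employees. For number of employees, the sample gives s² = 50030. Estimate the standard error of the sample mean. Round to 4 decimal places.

13.0006

Under SRS without replacement, Var(ȳ) = (1 − f)·s²/n with f = n/N = 249/1568 = 0.15880102.
Var(ȳ) = (1 − 0.15880102)·50030/249 = 0.84119898·200.92369 = 169.01681.
SE(ȳ) = √(169.01681) = 13.0006.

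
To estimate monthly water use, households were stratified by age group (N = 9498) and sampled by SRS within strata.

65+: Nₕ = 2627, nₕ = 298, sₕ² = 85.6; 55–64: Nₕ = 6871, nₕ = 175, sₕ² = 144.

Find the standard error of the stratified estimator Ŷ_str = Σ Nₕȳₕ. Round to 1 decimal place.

6294.1

Var(Ŷ_str) = Σₕ Nₕ²(1 − fₕ)sₕ²/nₕ.
65+: 2627²·(1 − 298/2627)·85.6/298 = 1.7574665 × 10^6.
55–64: 6871²·(1 − 175/6871)·144/175 = 3.7858189 × 10^7.
Sum = 3.9615656 × 10^7.
SE = √(3.9615656 × 10^7) = 6294.1.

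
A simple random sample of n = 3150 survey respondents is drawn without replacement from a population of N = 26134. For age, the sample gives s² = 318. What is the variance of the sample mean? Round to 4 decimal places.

0.0888

Under SRS without replacement, Var(ȳ) = (1 − f)·s²/n with f = n/N = 3150/26134 = 0.12053264.
Var(ȳ) = (1 − 0.12053264)·318/3150 = 0.87946736·0.10095238 = 0.088784324.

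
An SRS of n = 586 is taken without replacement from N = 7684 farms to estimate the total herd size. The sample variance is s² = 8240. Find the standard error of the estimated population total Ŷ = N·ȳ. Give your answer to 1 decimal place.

27693.4

Var(Ŷ) = N²·Var(ȳ) = N²·(1 − n/N)·s²/n.
f = 586/7684 = 0.07626236; Var(ȳ) = 0.92373764·8240/586 = 12.989075.
Var(Ŷ) = 7684² · 12.989075 = 7.6692507 × 10^8.
SE(Ŷ) = √(7.6692507 × 10^8) = 27693.4.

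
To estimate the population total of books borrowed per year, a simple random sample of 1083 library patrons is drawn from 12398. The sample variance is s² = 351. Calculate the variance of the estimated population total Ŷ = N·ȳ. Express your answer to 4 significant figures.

4.547 × 10^7

Var(Ŷ) = N²·Var(ȳ) = N²·(1 − n/N)·s²/n.
f = 1083/12398 = 0.08735280; Var(ȳ) = 0.91264720·351/1083 = 0.29578871.
Var(Ŷ) = 12398² · 0.29578871 = 4.5465802 × 10^7.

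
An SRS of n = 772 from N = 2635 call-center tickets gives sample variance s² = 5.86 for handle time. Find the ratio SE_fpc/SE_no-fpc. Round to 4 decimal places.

0.8408

f = n/N = 772/2635 = 0.29297913.
SE_no-fpc = √(s²/n) = 0.087124472; SE_fpc = √((1−f)s²/n) = 0.073258205.
Ratio = √(1−f) = 0.84084533.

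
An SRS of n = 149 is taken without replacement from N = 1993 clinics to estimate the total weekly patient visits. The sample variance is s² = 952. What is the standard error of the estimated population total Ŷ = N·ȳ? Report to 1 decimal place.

4845.7

Var(Ŷ) = N²·Var(ȳ) = N²·(1 − n/N)·s²/n.
f = 149/1993 = 0.07476167; Var(ȳ) = 0.92523833·952/149 = 5.9115899.
Var(Ŷ) = 1993² · 5.9115899 = 2.3481125 × 10^7.
SE(Ŷ) = √(2.3481125 × 10^7) = 4845.7.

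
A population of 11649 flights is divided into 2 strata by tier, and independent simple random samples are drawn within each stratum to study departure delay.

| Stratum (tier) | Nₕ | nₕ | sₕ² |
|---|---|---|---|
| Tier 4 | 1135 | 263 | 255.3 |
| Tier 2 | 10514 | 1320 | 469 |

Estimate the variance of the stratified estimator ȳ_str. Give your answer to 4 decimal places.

Var(ȳ_str) = Σₕ Wₕ²(1 − fₕ)sₕ²/nₕ with Wₕ = Nₕ/N, N = 11649.
Tier 4: Wₕ = 0.09743326; term = 0.09743326²·(1 − 0.23171806)·255.3/263 = 0.0070799489.
Tier 2: Wₕ = 0.90256674; term = 0.90256674²·(1 − 0.12554689)·469/1320 = 0.25310114.
Sum = 0.26018109.

0.2602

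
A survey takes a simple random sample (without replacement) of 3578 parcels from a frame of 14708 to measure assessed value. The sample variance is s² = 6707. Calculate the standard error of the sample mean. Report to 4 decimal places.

Under SRS without replacement, Var(ȳ) = (1 − f)·s²/n with f = n/N = 3578/14708 = 0.24326897.
Var(ȳ) = (1 − 0.24326897)·6707/3578 = 0.75673103·1.8745109 = 1.4185006.
SE(ȳ) = √(1.4185006) = 1.1910.

1.1910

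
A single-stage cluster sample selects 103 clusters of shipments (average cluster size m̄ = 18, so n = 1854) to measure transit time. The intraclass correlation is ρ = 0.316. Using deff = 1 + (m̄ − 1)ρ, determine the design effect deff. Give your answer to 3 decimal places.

6.372

deff = 1 + (18 − 1)·0.316 = 1 + 5.372 = 6.372.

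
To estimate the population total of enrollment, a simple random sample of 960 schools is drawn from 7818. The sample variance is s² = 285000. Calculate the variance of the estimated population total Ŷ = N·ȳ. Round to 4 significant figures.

1.592 × 10^10

Var(Ŷ) = N²·Var(ȳ) = N²·(1 − n/N)·s²/n.
f = 960/7818 = 0.12279355; Var(ȳ) = 0.87720645·285000/960 = 260.42066.
Var(Ŷ) = 7818² · 260.42066 = 1.5917203 × 10^10.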